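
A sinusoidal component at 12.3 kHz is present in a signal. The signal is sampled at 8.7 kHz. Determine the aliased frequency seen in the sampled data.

3.6 kHz

12.3 kHz mod fs = 3.6 kHz.
3.6 kHz ≤ fs/2 = 4.35 kHz, appears at 3.6 kHz.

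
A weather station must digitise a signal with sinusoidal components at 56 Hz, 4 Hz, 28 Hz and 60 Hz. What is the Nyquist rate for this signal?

Highest-frequency component: 60 Hz.
Nyquist rate = 2 × 60 Hz = 120 Hz.

120 Hz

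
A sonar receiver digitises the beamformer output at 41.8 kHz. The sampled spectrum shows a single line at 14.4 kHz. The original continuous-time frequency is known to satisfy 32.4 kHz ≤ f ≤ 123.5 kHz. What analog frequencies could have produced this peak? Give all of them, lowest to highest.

56.2 kHz, 69.2 kHz, 98 kHz, 111 kHz

Frequencies that alias to 14.4 kHz are k·fs ± 14.4 kHz for integer k ≥ 0.
k=0: 14.4 kHz.
k=1: 27.4 kHz, 56.2 kHz.
k=2: 69.2 kHz, 98 kHz.
k=3: 111 kHz, 139.8 kHz.
k=4: 152.8 kHz, 181.6 kHz.
Within [32.4 kHz, 123.5 kHz]: 56.2 kHz, 69.2 kHz, 98 kHz, 111 kHz.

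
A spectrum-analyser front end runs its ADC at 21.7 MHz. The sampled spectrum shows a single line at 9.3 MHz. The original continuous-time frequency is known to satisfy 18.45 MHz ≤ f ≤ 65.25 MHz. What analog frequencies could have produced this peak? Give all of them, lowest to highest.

31 MHz, 34.1 MHz, 52.7 MHz, 55.8 MHz

Frequencies that alias to 9.3 MHz are k·fs ± 9.3 MHz for integer k ≥ 0.
k=0: 9.3 MHz.
k=1: 12.4 MHz, 31 MHz.
k=2: 34.1 MHz, 52.7 MHz.
k=3: 55.8 MHz, 74.4 MHz.
k=4: 77.5 MHz, 96.1 MHz.
Within [18.45 MHz, 65.25 MHz]: 31 MHz, 34.1 MHz, 52.7 MHz, 55.8 MHz.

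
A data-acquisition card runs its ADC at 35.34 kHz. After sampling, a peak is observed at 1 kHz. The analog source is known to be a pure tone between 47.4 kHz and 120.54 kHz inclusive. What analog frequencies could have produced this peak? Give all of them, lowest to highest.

69.68 kHz, 71.68 kHz, 105.02 kHz, 107.02 kHz

Frequencies that alias to 1 kHz are k·fs ± 1 kHz for integer k ≥ 0.
k=0: 1 kHz.
k=1: 34.34 kHz, 36.34 kHz.
k=2: 69.68 kHz, 71.68 kHz.
k=3: 105.02 kHz, 107.02 kHz.
k=4: 140.36 kHz, 142.36 kHz.
Within [47.4 kHz, 120.54 kHz]: 69.68 kHz, 71.68 kHz, 105.02 kHz, 107.02 kHz.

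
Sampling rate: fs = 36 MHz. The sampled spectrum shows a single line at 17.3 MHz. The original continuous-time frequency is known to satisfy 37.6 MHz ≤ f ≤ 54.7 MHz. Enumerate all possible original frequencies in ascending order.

Frequencies that alias to 17.3 MHz are k·fs ± 17.3 MHz for integer k ≥ 0.
k=0: 17.3 MHz.
k=1: 18.7 MHz, 53.3 MHz.
k=2: 54.7 MHz, 89.3 MHz.
k=3: 90.7 MHz, 125.3 MHz.
Within [37.6 MHz, 54.7 MHz]: 53.3 MHz, 54.7 MHz.

53.3 MHz, 54.7 MHz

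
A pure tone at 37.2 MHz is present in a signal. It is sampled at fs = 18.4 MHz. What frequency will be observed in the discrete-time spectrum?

37.2 MHz mod fs = 0.4 MHz.
0.4 MHz ≤ fs/2 = 9.2 MHz, appears at 0.4 MHz.

0.4 MHz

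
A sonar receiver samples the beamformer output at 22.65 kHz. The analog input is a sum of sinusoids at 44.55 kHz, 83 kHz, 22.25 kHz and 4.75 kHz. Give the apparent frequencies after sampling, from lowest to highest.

fs/2 = 11.325 kHz.
44.55 kHz mod fs = 21.9 kHz.
21.9 kHz > fs/2 = 11.325 kHz, folds to fs − 21.9 kHz = 0.75 kHz.
83 kHz mod fs = 15.05 kHz.
15.05 kHz > fs/2 = 11.325 kHz, folds to fs − 15.05 kHz = 7.6 kHz.
22.25 kHz > fs/2 = 11.325 kHz, folds to fs − 22.25 kHz = 0.4 kHz.
4.75 kHz ≤ fs/2 = 11.325 kHz, passes unchanged.
Distinct values: {0.4 kHz, 0.75 kHz, 4.75 kHz, 7.6 kHz}.

0.4 kHz, 0.75 kHz, 4.75 kHz, 7.6 kHz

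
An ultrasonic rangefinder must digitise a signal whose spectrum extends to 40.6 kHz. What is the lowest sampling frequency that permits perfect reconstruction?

Nyquist rate = 2 × 40.6 kHz = 81.2 kHz.

81.2 kHz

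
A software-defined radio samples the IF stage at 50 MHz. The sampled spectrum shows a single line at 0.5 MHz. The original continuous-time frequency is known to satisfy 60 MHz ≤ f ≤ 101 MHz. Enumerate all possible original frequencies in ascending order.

99.5 MHz, 100.5 MHz

Frequencies that alias to 0.5 MHz are k·fs ± 0.5 MHz for integer k ≥ 0.
k=0: 0.5 MHz.
k=1: 49.5 MHz, 50.5 MHz.
k=2: 99.5 MHz, 100.5 MHz.
k=3: 149.5 MHz, 150.5 MHz.
Within [60 MHz, 101 MHz]: 99.5 MHz, 100.5 MHz.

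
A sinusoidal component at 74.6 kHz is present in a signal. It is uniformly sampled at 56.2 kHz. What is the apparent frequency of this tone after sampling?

18.4 kHz

74.6 kHz mod fs = 18.4 kHz.
18.4 kHz ≤ fs/2 = 28.1 kHz, appears at 18.4 kHz.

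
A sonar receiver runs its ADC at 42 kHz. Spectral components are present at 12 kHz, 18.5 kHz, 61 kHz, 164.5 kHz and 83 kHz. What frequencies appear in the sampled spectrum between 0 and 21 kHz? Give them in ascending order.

1 kHz, 3.5 kHz, 12 kHz, 18.5 kHz, 19 kHz

fs/2 = 21 kHz.
12 kHz ≤ fs/2 = 21 kHz, passes unchanged.
18.5 kHz ≤ fs/2 = 21 kHz, passes unchanged.
61 kHz mod fs = 19 kHz.
19 kHz ≤ fs/2 = 21 kHz, appears at 19 kHz.
164.5 kHz mod fs = 38.5 kHz.
38.5 kHz > fs/2 = 21 kHz, folds to fs − 38.5 kHz = 3.5 kHz.
83 kHz mod fs = 41 kHz.
41 kHz > fs/2 = 21 kHz, folds to fs − 41 kHz = 1 kHz.
Distinct values: {1 kHz, 3.5 kHz, 12 kHz, 18.5 kHz, 19 kHz}.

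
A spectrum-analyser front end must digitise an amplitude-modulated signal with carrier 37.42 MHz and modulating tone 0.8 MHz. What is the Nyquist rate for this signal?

76.44 MHz

AM sidebands sit at fc ± fm = 36.62 MHz and 38.22 MHz.
Highest-frequency component: 38.22 MHz.
Nyquist rate = 2 × 38.22 MHz = 76.44 MHz.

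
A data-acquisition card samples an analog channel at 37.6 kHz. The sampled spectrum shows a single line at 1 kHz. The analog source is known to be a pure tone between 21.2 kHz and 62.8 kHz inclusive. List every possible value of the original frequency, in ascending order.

36.6 kHz, 38.6 kHz

Frequencies that alias to 1 kHz are k·fs ± 1 kHz for integer k ≥ 0.
k=0: 1 kHz.
k=1: 36.6 kHz, 38.6 kHz.
k=2: 74.2 kHz, 76.2 kHz.
Within [21.2 kHz, 62.8 kHz]: 36.6 kHz, 38.6 kHz.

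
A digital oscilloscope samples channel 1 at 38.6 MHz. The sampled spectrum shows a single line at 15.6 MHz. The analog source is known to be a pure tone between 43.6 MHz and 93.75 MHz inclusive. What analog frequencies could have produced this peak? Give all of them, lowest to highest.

54.2 MHz, 61.6 MHz, 92.8 MHz

Frequencies that alias to 15.6 MHz are k·fs ± 15.6 MHz for integer k ≥ 0.
k=0: 15.6 MHz.
k=1: 23 MHz, 54.2 MHz.
k=2: 61.6 MHz, 92.8 MHz.
k=3: 100.2 MHz, 131.4 MHz.
Within [43.6 MHz, 93.75 MHz]: 54.2 MHz, 61.6 MHz, 92.8 MHz.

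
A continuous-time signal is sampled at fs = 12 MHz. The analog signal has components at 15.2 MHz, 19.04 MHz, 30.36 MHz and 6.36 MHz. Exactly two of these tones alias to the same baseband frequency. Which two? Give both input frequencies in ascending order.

6.36 MHz, 30.36 MHz

fs/2 = 6 MHz.
15.2 MHz mod fs = 3.2 MHz.
3.2 MHz ≤ fs/2 = 6 MHz, appears at 3.2 MHz.
19.04 MHz mod fs = 7.04 MHz.
7.04 MHz > fs/2 = 6 MHz, folds to fs − 7.04 MHz = 4.96 MHz.
30.36 MHz mod fs = 6.36 MHz.
6.36 MHz > fs/2 = 6 MHz, folds to fs − 6.36 MHz = 5.64 MHz.
6.36 MHz > fs/2 = 6 MHz, folds to fs − 6.36 MHz = 5.64 MHz.
6.36 MHz and 30.36 MHz both map to 5.64 MHz.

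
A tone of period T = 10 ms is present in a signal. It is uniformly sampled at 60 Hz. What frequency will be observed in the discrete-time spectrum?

20 Hz

T = 10 ms → f = 1/T = 100 Hz.
100 Hz mod fs = 40 Hz.
40 Hz > fs/2 = 30 Hz, folds to fs − 40 Hz = 20 Hz.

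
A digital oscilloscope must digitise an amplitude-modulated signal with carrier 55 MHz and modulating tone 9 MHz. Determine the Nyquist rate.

AM sidebands sit at fc ± fm = 46 MHz and 64 MHz.
Highest-frequency component: 64 MHz.
Nyquist rate = 2 × 64 MHz = 128 MHz.

128 MHz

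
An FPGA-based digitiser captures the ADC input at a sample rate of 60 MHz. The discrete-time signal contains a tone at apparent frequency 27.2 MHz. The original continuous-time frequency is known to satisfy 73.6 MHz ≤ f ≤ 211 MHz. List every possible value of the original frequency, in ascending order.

87.2 MHz, 92.8 MHz, 147.2 MHz, 152.8 MHz, 207.2 MHz

Frequencies that alias to 27.2 MHz are k·fs ± 27.2 MHz for integer k ≥ 0.
k=0: 27.2 MHz.
k=1: 32.8 MHz, 87.2 MHz.
k=2: 92.8 MHz, 147.2 MHz.
k=3: 152.8 MHz, 207.2 MHz.
k=4: 212.8 MHz, 267.2 MHz.
Within [73.6 MHz, 211 MHz]: 87.2 MHz, 92.8 MHz, 147.2 MHz, 152.8 MHz, 207.2 MHz.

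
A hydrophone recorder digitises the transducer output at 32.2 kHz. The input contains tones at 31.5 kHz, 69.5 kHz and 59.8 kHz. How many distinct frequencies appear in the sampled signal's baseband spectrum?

fs/2 = 16.1 kHz.
31.5 kHz > fs/2 = 16.1 kHz, folds to fs − 31.5 kHz = 0.7 kHz.
69.5 kHz mod fs = 5.1 kHz.
5.1 kHz ≤ fs/2 = 16.1 kHz, appears at 5.1 kHz.
59.8 kHz mod fs = 27.6 kHz.
27.6 kHz > fs/2 = 16.1 kHz, folds to fs − 27.6 kHz = 4.6 kHz.
Distinct values: {0.7 kHz, 4.6 kHz, 5.1 kHz} → 3.

3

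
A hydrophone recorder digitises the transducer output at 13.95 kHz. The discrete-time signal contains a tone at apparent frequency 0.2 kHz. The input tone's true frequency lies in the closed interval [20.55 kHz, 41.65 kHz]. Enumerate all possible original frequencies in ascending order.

27.7 kHz, 28.1 kHz, 41.65 kHz

Frequencies that alias to 0.2 kHz are k·fs ± 0.2 kHz for integer k ≥ 0.
k=0: 0.2 kHz.
k=1: 13.75 kHz, 14.15 kHz.
k=2: 27.7 kHz, 28.1 kHz.
k=3: 41.65 kHz, 42.05 kHz.
k=4: 55.6 kHz, 56 kHz.
Within [20.55 kHz, 41.65 kHz]: 27.7 kHz, 28.1 kHz, 41.65 kHz.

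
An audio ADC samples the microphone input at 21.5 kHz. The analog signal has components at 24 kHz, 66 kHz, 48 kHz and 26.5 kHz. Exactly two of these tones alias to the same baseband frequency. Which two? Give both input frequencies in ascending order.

26.5 kHz, 48 kHz

fs/2 = 10.75 kHz.
24 kHz mod fs = 2.5 kHz.
2.5 kHz ≤ fs/2 = 10.75 kHz, appears at 2.5 kHz.
66 kHz mod fs = 1.5 kHz.
1.5 kHz ≤ fs/2 = 10.75 kHz, appears at 1.5 kHz.
48 kHz mod fs = 5 kHz.
5 kHz ≤ fs/2 = 10.75 kHz, appears at 5 kHz.
26.5 kHz mod fs = 5 kHz.
5 kHz ≤ fs/2 = 10.75 kHz, appears at 5 kHz.
26.5 kHz and 48 kHz both map to 5 kHz.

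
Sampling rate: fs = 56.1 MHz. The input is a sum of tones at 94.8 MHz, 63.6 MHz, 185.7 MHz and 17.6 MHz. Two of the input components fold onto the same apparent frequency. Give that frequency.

fs/2 = 28.05 MHz.
94.8 MHz mod fs = 38.7 MHz.
38.7 MHz > fs/2 = 28.05 MHz, folds to fs − 38.7 MHz = 17.4 MHz.
63.6 MHz mod fs = 7.5 MHz.
7.5 MHz ≤ fs/2 = 28.05 MHz, appears at 7.5 MHz.
185.7 MHz mod fs = 17.4 MHz.
17.4 MHz ≤ fs/2 = 28.05 MHz, appears at 17.4 MHz.
17.6 MHz ≤ fs/2 = 28.05 MHz, passes unchanged.
94.8 MHz and 185.7 MHz both map to 17.4 MHz.

17.4 MHz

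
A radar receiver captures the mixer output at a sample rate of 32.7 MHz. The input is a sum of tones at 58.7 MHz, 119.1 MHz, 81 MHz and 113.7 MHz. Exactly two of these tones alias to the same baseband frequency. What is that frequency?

15.6 MHz

fs/2 = 16.35 MHz.
58.7 MHz mod fs = 26 MHz.
26 MHz > fs/2 = 16.35 MHz, folds to fs − 26 MHz = 6.7 MHz.
119.1 MHz mod fs = 21 MHz.
21 MHz > fs/2 = 16.35 MHz, folds to fs − 21 MHz = 11.7 MHz.
81 MHz mod fs = 15.6 MHz.
15.6 MHz ≤ fs/2 = 16.35 MHz, appears at 15.6 MHz.
113.7 MHz mod fs = 15.6 MHz.
15.6 MHz ≤ fs/2 = 16.35 MHz, appears at 15.6 MHz.
81 MHz and 113.7 MHz both map to 15.6 MHz.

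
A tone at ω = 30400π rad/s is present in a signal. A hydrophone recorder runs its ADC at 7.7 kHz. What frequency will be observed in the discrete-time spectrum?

0.2 kHz

ω = 30400π rad/s → f = ω/(2π) = 15200 Hz = 15.2 kHz.
15.2 kHz mod fs = 7.5 kHz.
7.5 kHz > fs/2 = 3.85 kHz, folds to fs − 7.5 kHz = 0.2 kHz.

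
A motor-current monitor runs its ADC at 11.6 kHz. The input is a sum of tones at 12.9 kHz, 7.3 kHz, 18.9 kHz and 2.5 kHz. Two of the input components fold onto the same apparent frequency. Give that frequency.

fs/2 = 5.8 kHz.
12.9 kHz mod fs = 1.3 kHz.
1.3 kHz ≤ fs/2 = 5.8 kHz, appears at 1.3 kHz.
7.3 kHz > fs/2 = 5.8 kHz, folds to fs − 7.3 kHz = 4.3 kHz.
18.9 kHz mod fs = 7.3 kHz.
7.3 kHz > fs/2 = 5.8 kHz, folds to fs − 7.3 kHz = 4.3 kHz.
2.5 kHz ≤ fs/2 = 5.8 kHz, passes unchanged.
7.3 kHz and 18.9 kHz both map to 4.3 kHz.

4.3 kHz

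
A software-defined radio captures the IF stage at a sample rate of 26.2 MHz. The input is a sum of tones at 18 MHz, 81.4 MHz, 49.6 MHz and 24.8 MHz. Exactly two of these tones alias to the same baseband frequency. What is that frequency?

2.8 MHz

fs/2 = 13.1 MHz.
18 MHz > fs/2 = 13.1 MHz, folds to fs − 18 MHz = 8.2 MHz.
81.4 MHz mod fs = 2.8 MHz.
2.8 MHz ≤ fs/2 = 13.1 MHz, appears at 2.8 MHz.
49.6 MHz mod fs = 23.4 MHz.
23.4 MHz > fs/2 = 13.1 MHz, folds to fs − 23.4 MHz = 2.8 MHz.
24.8 MHz > fs/2 = 13.1 MHz, folds to fs − 24.8 MHz = 1.4 MHz.
49.6 MHz and 81.4 MHz both map to 2.8 MHz.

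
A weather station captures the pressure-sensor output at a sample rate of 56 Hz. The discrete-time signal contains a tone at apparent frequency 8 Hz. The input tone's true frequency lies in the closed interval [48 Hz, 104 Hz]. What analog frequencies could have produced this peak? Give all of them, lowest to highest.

48 Hz, 64 Hz, 104 Hz

Frequencies that alias to 8 Hz are k·fs ± 8 Hz for integer k ≥ 0.
k=0: 8 Hz.
k=1: 48 Hz, 64 Hz.
k=2: 104 Hz, 120 Hz.
k=3: 160 Hz, 176 Hz.
Within [48 Hz, 104 Hz]: 48 Hz, 64 Hz, 104 Hz.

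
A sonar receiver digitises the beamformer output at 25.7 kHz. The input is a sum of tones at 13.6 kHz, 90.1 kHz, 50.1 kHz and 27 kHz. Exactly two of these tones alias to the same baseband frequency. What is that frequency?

fs/2 = 12.85 kHz.
13.6 kHz > fs/2 = 12.85 kHz, folds to fs − 13.6 kHz = 12.1 kHz.
90.1 kHz mod fs = 13 kHz.
13 kHz > fs/2 = 12.85 kHz, folds to fs − 13 kHz = 12.7 kHz.
50.1 kHz mod fs = 24.4 kHz.
24.4 kHz > fs/2 = 12.85 kHz, folds to fs − 24.4 kHz = 1.3 kHz.
27 kHz mod fs = 1.3 kHz.
1.3 kHz ≤ fs/2 = 12.85 kHz, appears at 1.3 kHz.
27 kHz and 50.1 kHz both map to 1.3 kHz.

1.3 kHz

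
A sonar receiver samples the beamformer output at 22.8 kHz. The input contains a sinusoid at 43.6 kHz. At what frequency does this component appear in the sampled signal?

43.6 kHz mod fs = 20.8 kHz.
20.8 kHz > fs/2 = 11.4 kHz, folds to fs − 20.8 kHz = 2 kHz.

2 kHz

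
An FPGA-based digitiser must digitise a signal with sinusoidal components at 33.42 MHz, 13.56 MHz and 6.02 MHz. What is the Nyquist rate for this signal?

66.84 MHz

Highest-frequency component: 33.42 MHz.
Nyquist rate = 2 × 33.42 MHz = 66.84 MHz.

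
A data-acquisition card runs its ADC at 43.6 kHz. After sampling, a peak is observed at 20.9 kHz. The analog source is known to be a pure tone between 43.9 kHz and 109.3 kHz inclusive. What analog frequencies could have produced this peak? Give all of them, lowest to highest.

64.5 kHz, 66.3 kHz, 108.1 kHz

Frequencies that alias to 20.9 kHz are k·fs ± 20.9 kHz for integer k ≥ 0.
k=0: 20.9 kHz.
k=1: 22.7 kHz, 64.5 kHz.
k=2: 66.3 kHz, 108.1 kHz.
k=3: 109.9 kHz, 151.7 kHz.
Within [43.9 kHz, 109.3 kHz]: 64.5 kHz, 66.3 kHz, 108.1 kHz.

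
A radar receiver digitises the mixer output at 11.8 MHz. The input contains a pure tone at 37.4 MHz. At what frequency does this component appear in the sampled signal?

2 MHz

37.4 MHz mod fs = 2 MHz.
2 MHz ≤ fs/2 = 5.9 MHz, appears at 2 MHz.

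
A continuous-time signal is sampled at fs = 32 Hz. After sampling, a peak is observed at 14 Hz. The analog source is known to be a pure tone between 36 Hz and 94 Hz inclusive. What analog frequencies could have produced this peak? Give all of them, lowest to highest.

46 Hz, 50 Hz, 78 Hz, 82 Hz

Frequencies that alias to 14 Hz are k·fs ± 14 Hz for integer k ≥ 0.
k=0: 14 Hz.
k=1: 18 Hz, 46 Hz.
k=2: 50 Hz, 78 Hz.
k=3: 82 Hz, 110 Hz.
k=4: 114 Hz, 142 Hz.
Within [36 Hz, 94 Hz]: 46 Hz, 50 Hz, 78 Hz, 82 Hz.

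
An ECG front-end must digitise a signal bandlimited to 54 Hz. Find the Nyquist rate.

Nyquist rate = 2 × 54 Hz = 108 Hz.

108 Hz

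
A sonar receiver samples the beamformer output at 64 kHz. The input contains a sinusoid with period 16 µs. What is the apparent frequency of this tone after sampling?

1.5 kHz

T = 16 µs → f = 1/T = 62.5 kHz.
62.5 kHz > fs/2 = 32 kHz, folds to fs − 62.5 kHz = 1.5 kHz.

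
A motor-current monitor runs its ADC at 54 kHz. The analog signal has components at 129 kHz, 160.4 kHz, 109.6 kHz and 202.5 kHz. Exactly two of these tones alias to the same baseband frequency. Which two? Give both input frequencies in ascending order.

fs/2 = 27 kHz.
129 kHz mod fs = 21 kHz.
21 kHz ≤ fs/2 = 27 kHz, appears at 21 kHz.
160.4 kHz mod fs = 52.4 kHz.
52.4 kHz > fs/2 = 27 kHz, folds to fs − 52.4 kHz = 1.6 kHz.
109.6 kHz mod fs = 1.6 kHz.
1.6 kHz ≤ fs/2 = 27 kHz, appears at 1.6 kHz.
202.5 kHz mod fs = 40.5 kHz.
40.5 kHz > fs/2 = 27 kHz, folds to fs − 40.5 kHz = 13.5 kHz.
109.6 kHz and 160.4 kHz both map to 1.6 kHz.

109.6 kHz, 160.4 kHz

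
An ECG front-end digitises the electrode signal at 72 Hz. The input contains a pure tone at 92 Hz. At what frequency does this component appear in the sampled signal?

20 Hz

92 Hz mod fs = 20 Hz.
20 Hz ≤ fs/2 = 36 Hz, appears at 20 Hz.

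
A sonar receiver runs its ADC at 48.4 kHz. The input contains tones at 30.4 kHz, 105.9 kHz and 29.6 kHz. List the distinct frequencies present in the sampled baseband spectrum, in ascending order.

fs/2 = 24.2 kHz.
30.4 kHz > fs/2 = 24.2 kHz, folds to fs − 30.4 kHz = 18 kHz.
105.9 kHz mod fs = 9.1 kHz.
9.1 kHz ≤ fs/2 = 24.2 kHz, appears at 9.1 kHz.
29.6 kHz > fs/2 = 24.2 kHz, folds to fs − 29.6 kHz = 18.8 kHz.
Distinct values: {9.1 kHz, 18 kHz, 18.8 kHz}.

9.1 kHz, 18 kHz, 18.8 kHz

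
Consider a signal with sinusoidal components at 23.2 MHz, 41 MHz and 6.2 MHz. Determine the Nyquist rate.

Highest-frequency component: 41 MHz.
Nyquist rate = 2 × 41 MHz = 82 MHz.

82 MHz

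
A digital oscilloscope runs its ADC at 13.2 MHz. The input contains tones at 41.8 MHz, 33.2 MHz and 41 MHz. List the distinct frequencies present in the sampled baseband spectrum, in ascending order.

1.4 MHz, 2.2 MHz, 6.4 MHz

fs/2 = 6.6 MHz.
41.8 MHz mod fs = 2.2 MHz.
2.2 MHz ≤ fs/2 = 6.6 MHz, appears at 2.2 MHz.
33.2 MHz mod fs = 6.8 MHz.
6.8 MHz > fs/2 = 6.6 MHz, folds to fs − 6.8 MHz = 6.4 MHz.
41 MHz mod fs = 1.4 MHz.
1.4 MHz ≤ fs/2 = 6.6 MHz, appears at 1.4 MHz.
Distinct values: {1.4 MHz, 2.2 MHz, 6.4 MHz}.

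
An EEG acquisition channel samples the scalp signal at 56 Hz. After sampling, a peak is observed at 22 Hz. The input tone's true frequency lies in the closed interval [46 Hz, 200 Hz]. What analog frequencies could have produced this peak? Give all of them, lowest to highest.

78 Hz, 90 Hz, 134 Hz, 146 Hz, 190 Hz

Frequencies that alias to 22 Hz are k·fs ± 22 Hz for integer k ≥ 0.
k=0: 22 Hz.
k=1: 34 Hz, 78 Hz.
k=2: 90 Hz, 134 Hz.
k=3: 146 Hz, 190 Hz.
k=4: 202 Hz, 246 Hz.
Within [46 Hz, 200 Hz]: 78 Hz, 90 Hz, 134 Hz, 146 Hz, 190 Hz.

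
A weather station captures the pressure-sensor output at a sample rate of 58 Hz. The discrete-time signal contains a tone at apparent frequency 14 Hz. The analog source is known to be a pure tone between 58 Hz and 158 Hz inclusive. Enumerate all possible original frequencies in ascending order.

72 Hz, 102 Hz, 130 Hz

Frequencies that alias to 14 Hz are k·fs ± 14 Hz for integer k ≥ 0.
k=0: 14 Hz.
k=1: 44 Hz, 72 Hz.
k=2: 102 Hz, 130 Hz.
k=3: 160 Hz, 188 Hz.
Within [58 Hz, 158 Hz]: 72 Hz, 102 Hz, 130 Hz.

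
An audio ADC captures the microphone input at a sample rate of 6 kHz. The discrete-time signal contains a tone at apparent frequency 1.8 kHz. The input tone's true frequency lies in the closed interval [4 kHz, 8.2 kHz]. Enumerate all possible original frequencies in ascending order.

Frequencies that alias to 1.8 kHz are k·fs ± 1.8 kHz for integer k ≥ 0.
k=0: 1.8 kHz.
k=1: 4.2 kHz, 7.8 kHz.
k=2: 10.2 kHz, 13.8 kHz.
Within [4 kHz, 8.2 kHz]: 4.2 kHz, 7.8 kHz.

4.2 kHz, 7.8 kHz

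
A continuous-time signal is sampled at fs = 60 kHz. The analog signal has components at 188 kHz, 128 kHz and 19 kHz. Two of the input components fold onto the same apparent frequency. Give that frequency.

8 kHz

fs/2 = 30 kHz.
188 kHz mod fs = 8 kHz.
8 kHz ≤ fs/2 = 30 kHz, appears at 8 kHz.
128 kHz mod fs = 8 kHz.
8 kHz ≤ fs/2 = 30 kHz, appears at 8 kHz.
19 kHz ≤ fs/2 = 30 kHz, passes unchanged.
128 kHz and 188 kHz both map to 8 kHz.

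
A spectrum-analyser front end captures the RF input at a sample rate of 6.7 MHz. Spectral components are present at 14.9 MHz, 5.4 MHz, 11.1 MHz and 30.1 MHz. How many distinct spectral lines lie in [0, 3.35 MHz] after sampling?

fs/2 = 3.35 MHz.
14.9 MHz mod fs = 1.5 MHz.
1.5 MHz ≤ fs/2 = 3.35 MHz, appears at 1.5 MHz.
5.4 MHz > fs/2 = 3.35 MHz, folds to fs − 5.4 MHz = 1.3 MHz.
11.1 MHz mod fs = 4.4 MHz.
4.4 MHz > fs/2 = 3.35 MHz, folds to fs − 4.4 MHz = 2.3 MHz.
30.1 MHz mod fs = 3.3 MHz.
3.3 MHz ≤ fs/2 = 3.35 MHz, appears at 3.3 MHz.
Distinct values: {1.3 MHz, 1.5 MHz, 2.3 MHz, 3.3 MHz} → 4.

4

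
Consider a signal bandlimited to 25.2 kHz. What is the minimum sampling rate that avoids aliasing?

Nyquist rate = 2 × 25.2 kHz = 50.4 kHz.

50.4 kHz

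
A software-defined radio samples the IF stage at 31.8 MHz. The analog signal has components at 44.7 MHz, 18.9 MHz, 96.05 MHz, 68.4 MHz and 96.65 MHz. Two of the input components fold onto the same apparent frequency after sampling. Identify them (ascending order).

fs/2 = 15.9 MHz.
44.7 MHz mod fs = 12.9 MHz.
12.9 MHz ≤ fs/2 = 15.9 MHz, appears at 12.9 MHz.
18.9 MHz > fs/2 = 15.9 MHz, folds to fs − 18.9 MHz = 12.9 MHz.
96.05 MHz mod fs = 0.65 MHz.
0.65 MHz ≤ fs/2 = 15.9 MHz, appears at 0.65 MHz.
68.4 MHz mod fs = 4.8 MHz.
4.8 MHz ≤ fs/2 = 15.9 MHz, appears at 4.8 MHz.
96.65 MHz mod fs = 1.25 MHz.
1.25 MHz ≤ fs/2 = 15.9 MHz, appears at 1.25 MHz.
18.9 MHz and 44.7 MHz both map to 12.9 MHz.

18.9 MHz, 44.7 MHz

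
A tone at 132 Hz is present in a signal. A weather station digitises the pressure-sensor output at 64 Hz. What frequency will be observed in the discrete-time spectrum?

4 Hz

132 Hz mod fs = 4 Hz.
4 Hz ≤ fs/2 = 32 Hz, appears at 4 Hz.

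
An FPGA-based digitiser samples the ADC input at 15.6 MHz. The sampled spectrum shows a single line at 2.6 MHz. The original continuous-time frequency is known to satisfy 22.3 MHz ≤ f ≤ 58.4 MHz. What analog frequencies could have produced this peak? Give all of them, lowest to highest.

28.6 MHz, 33.8 MHz, 44.2 MHz, 49.4 MHz

Frequencies that alias to 2.6 MHz are k·fs ± 2.6 MHz for integer k ≥ 0.
k=0: 2.6 MHz.
k=1: 13 MHz, 18.2 MHz.
k=2: 28.6 MHz, 33.8 MHz.
k=3: 44.2 MHz, 49.4 MHz.
k=4: 59.8 MHz, 65 MHz.
Within [22.3 MHz, 58.4 MHz]: 28.6 MHz, 33.8 MHz, 44.2 MHz, 49.4 MHz.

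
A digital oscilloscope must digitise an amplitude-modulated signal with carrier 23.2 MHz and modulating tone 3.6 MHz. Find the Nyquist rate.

53.6 MHz

AM sidebands sit at fc ± fm = 19.6 MHz and 26.8 MHz.
Highest-frequency component: 26.8 MHz.
Nyquist rate = 2 × 26.8 MHz = 53.6 MHz.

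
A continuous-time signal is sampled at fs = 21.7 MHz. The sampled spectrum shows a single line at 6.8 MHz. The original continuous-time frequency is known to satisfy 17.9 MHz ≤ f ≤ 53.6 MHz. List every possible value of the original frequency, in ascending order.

28.5 MHz, 36.6 MHz, 50.2 MHz

Frequencies that alias to 6.8 MHz are k·fs ± 6.8 MHz for integer k ≥ 0.
k=0: 6.8 MHz.
k=1: 14.9 MHz, 28.5 MHz.
k=2: 36.6 MHz, 50.2 MHz.
k=3: 58.3 MHz, 71.9 MHz.
Within [17.9 MHz, 53.6 MHz]: 28.5 MHz, 36.6 MHz, 50.2 MHz.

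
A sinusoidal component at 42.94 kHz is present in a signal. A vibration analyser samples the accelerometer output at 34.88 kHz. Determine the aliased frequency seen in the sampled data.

8.06 kHz

42.94 kHz mod fs = 8.06 kHz.
8.06 kHz ≤ fs/2 = 17.44 kHz, appears at 8.06 kHz.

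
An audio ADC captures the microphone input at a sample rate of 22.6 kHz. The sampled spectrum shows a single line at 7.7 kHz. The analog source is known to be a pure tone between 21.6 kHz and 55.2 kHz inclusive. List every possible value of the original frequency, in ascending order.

30.3 kHz, 37.5 kHz, 52.9 kHz

Frequencies that alias to 7.7 kHz are k·fs ± 7.7 kHz for integer k ≥ 0.
k=0: 7.7 kHz.
k=1: 14.9 kHz, 30.3 kHz.
k=2: 37.5 kHz, 52.9 kHz.
k=3: 60.1 kHz, 75.5 kHz.
Within [21.6 kHz, 55.2 kHz]: 30.3 kHz, 37.5 kHz, 52.9 kHz.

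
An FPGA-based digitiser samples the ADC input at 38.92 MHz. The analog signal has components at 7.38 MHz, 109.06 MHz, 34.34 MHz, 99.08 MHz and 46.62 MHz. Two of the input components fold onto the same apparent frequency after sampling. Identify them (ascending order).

46.62 MHz, 109.06 MHz

fs/2 = 19.46 MHz.
7.38 MHz ≤ fs/2 = 19.46 MHz, passes unchanged.
109.06 MHz mod fs = 31.22 MHz.
31.22 MHz > fs/2 = 19.46 MHz, folds to fs − 31.22 MHz = 7.7 MHz.
34.34 MHz > fs/2 = 19.46 MHz, folds to fs − 34.34 MHz = 4.58 MHz.
99.08 MHz mod fs = 21.24 MHz.
21.24 MHz > fs/2 = 19.46 MHz, folds to fs − 21.24 MHz = 17.68 MHz.
46.62 MHz mod fs = 7.7 MHz.
7.7 MHz ≤ fs/2 = 19.46 MHz, appears at 7.7 MHz.
46.62 MHz and 109.06 MHz both map to 7.7 MHz.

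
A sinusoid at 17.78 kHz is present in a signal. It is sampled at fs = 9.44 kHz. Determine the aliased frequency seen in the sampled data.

1.1 kHz

17.78 kHz mod fs = 8.34 kHz.
8.34 kHz > fs/2 = 4.72 kHz, folds to fs − 8.34 kHz = 1.1 kHz.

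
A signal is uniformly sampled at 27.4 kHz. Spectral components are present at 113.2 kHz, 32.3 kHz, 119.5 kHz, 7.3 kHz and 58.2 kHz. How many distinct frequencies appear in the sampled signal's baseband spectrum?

5

fs/2 = 13.7 kHz.
113.2 kHz mod fs = 3.6 kHz.
3.6 kHz ≤ fs/2 = 13.7 kHz, appears at 3.6 kHz.
32.3 kHz mod fs = 4.9 kHz.
4.9 kHz ≤ fs/2 = 13.7 kHz, appears at 4.9 kHz.
119.5 kHz mod fs = 9.9 kHz.
9.9 kHz ≤ fs/2 = 13.7 kHz, appears at 9.9 kHz.
7.3 kHz ≤ fs/2 = 13.7 kHz, passes unchanged.
58.2 kHz mod fs = 3.4 kHz.
3.4 kHz ≤ fs/2 = 13.7 kHz, appears at 3.4 kHz.
Distinct values: {3.4 kHz, 3.6 kHz, 4.9 kHz, 7.3 kHz, 9.9 kHz} → 5.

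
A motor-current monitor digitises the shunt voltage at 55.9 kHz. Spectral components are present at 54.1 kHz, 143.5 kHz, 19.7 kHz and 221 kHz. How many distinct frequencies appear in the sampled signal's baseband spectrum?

4

fs/2 = 27.95 kHz.
54.1 kHz > fs/2 = 27.95 kHz, folds to fs − 54.1 kHz = 1.8 kHz.
143.5 kHz mod fs = 31.7 kHz.
31.7 kHz > fs/2 = 27.95 kHz, folds to fs − 31.7 kHz = 24.2 kHz.
19.7 kHz ≤ fs/2 = 27.95 kHz, passes unchanged.
221 kHz mod fs = 53.3 kHz.
53.3 kHz > fs/2 = 27.95 kHz, folds to fs − 53.3 kHz = 2.6 kHz.
Distinct values: {1.8 kHz, 2.6 kHz, 19.7 kHz, 24.2 kHz} → 4.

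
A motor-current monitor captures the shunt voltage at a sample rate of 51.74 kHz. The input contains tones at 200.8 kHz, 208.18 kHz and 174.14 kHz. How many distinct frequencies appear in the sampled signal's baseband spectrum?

3

fs/2 = 25.87 kHz.
200.8 kHz mod fs = 45.58 kHz.
45.58 kHz > fs/2 = 25.87 kHz, folds to fs − 45.58 kHz = 6.16 kHz.
208.18 kHz mod fs = 1.22 kHz.
1.22 kHz ≤ fs/2 = 25.87 kHz, appears at 1.22 kHz.
174.14 kHz mod fs = 18.92 kHz.
18.92 kHz ≤ fs/2 = 25.87 kHz, appears at 18.92 kHz.
Distinct values: {1.22 kHz, 6.16 kHz, 18.92 kHz} → 3.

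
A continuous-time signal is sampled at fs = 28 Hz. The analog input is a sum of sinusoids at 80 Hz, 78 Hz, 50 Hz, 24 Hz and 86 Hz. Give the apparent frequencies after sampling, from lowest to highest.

2 Hz, 4 Hz, 6 Hz

fs/2 = 14 Hz.
80 Hz mod fs = 24 Hz.
24 Hz > fs/2 = 14 Hz, folds to fs − 24 Hz = 4 Hz.
78 Hz mod fs = 22 Hz.
22 Hz > fs/2 = 14 Hz, folds to fs − 22 Hz = 6 Hz.
50 Hz mod fs = 22 Hz.
22 Hz > fs/2 = 14 Hz, folds to fs − 22 Hz = 6 Hz.
24 Hz > fs/2 = 14 Hz, folds to fs − 24 Hz = 4 Hz.
86 Hz mod fs = 2 Hz.
2 Hz ≤ fs/2 = 14 Hz, appears at 2 Hz.
Distinct values: {2 Hz, 4 Hz, 6 Hz}.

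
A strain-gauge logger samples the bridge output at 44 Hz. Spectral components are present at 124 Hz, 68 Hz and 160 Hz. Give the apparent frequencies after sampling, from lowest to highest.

fs/2 = 22 Hz.
124 Hz mod fs = 36 Hz.
36 Hz > fs/2 = 22 Hz, folds to fs − 36 Hz = 8 Hz.
68 Hz mod fs = 24 Hz.
24 Hz > fs/2 = 22 Hz, folds to fs − 24 Hz = 20 Hz.
160 Hz mod fs = 28 Hz.
28 Hz > fs/2 = 22 Hz, folds to fs − 28 Hz = 16 Hz.
Distinct values: {8 Hz, 16 Hz, 20 Hz}.

8 Hz, 16 Hz, 20 Hz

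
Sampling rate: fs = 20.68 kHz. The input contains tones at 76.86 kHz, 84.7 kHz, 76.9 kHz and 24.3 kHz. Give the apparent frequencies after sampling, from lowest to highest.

1.98 kHz, 3.62 kHz, 5.82 kHz, 5.86 kHz

fs/2 = 10.34 kHz.
76.86 kHz mod fs = 14.82 kHz.
14.82 kHz > fs/2 = 10.34 kHz, folds to fs − 14.82 kHz = 5.86 kHz.
84.7 kHz mod fs = 1.98 kHz.
1.98 kHz ≤ fs/2 = 10.34 kHz, appears at 1.98 kHz.
76.9 kHz mod fs = 14.86 kHz.
14.86 kHz > fs/2 = 10.34 kHz, folds to fs − 14.86 kHz = 5.82 kHz.
24.3 kHz mod fs = 3.62 kHz.
3.62 kHz ≤ fs/2 = 10.34 kHz, appears at 3.62 kHz.
Distinct values: {1.98 kHz, 3.62 kHz, 5.82 kHz, 5.86 kHz}.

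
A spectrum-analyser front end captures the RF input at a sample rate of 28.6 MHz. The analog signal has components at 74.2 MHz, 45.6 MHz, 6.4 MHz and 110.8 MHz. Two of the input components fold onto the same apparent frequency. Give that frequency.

11.6 MHz

fs/2 = 14.3 MHz.
74.2 MHz mod fs = 17 MHz.
17 MHz > fs/2 = 14.3 MHz, folds to fs − 17 MHz = 11.6 MHz.
45.6 MHz mod fs = 17 MHz.
17 MHz > fs/2 = 14.3 MHz, folds to fs − 17 MHz = 11.6 MHz.
6.4 MHz ≤ fs/2 = 14.3 MHz, passes unchanged.
110.8 MHz mod fs = 25 MHz.
25 MHz > fs/2 = 14.3 MHz, folds to fs − 25 MHz = 3.6 MHz.
45.6 MHz and 74.2 MHz both map to 11.6 MHz.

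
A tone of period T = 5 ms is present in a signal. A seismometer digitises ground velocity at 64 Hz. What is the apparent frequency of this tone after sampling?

T = 5 ms → f = 1/T = 200 Hz.
200 Hz mod fs = 8 Hz.
8 Hz ≤ fs/2 = 32 Hz, appears at 8 Hz.

8 Hz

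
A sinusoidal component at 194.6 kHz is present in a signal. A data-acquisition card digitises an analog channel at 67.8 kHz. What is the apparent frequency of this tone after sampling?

8.8 kHz

194.6 kHz mod fs = 59 kHz.
59 kHz > fs/2 = 33.9 kHz, folds to fs − 59 kHz = 8.8 kHz.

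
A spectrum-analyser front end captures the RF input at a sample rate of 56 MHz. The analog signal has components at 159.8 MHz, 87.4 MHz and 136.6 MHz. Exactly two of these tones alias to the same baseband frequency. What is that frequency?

fs/2 = 28 MHz.
159.8 MHz mod fs = 47.8 MHz.
47.8 MHz > fs/2 = 28 MHz, folds to fs − 47.8 MHz = 8.2 MHz.
87.4 MHz mod fs = 31.4 MHz.
31.4 MHz > fs/2 = 28 MHz, folds to fs − 31.4 MHz = 24.6 MHz.
136.6 MHz mod fs = 24.6 MHz.
24.6 MHz ≤ fs/2 = 28 MHz, appears at 24.6 MHz.
87.4 MHz and 136.6 MHz both map to 24.6 MHz.

24.6 MHz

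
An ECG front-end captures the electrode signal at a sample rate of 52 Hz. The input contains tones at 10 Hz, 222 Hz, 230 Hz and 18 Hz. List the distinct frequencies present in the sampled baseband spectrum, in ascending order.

fs/2 = 26 Hz.
10 Hz ≤ fs/2 = 26 Hz, passes unchanged.
222 Hz mod fs = 14 Hz.
14 Hz ≤ fs/2 = 26 Hz, appears at 14 Hz.
230 Hz mod fs = 22 Hz.
22 Hz ≤ fs/2 = 26 Hz, appears at 22 Hz.
18 Hz ≤ fs/2 = 26 Hz, passes unchanged.
Distinct values: {10 Hz, 14 Hz, 18 Hz, 22 Hz}.

10 Hz, 14 Hz, 18 Hz, 22 Hz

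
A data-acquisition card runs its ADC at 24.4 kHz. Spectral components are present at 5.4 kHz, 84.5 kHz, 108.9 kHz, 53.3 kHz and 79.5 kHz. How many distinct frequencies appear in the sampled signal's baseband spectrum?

4

fs/2 = 12.2 kHz.
5.4 kHz ≤ fs/2 = 12.2 kHz, passes unchanged.
84.5 kHz mod fs = 11.3 kHz.
11.3 kHz ≤ fs/2 = 12.2 kHz, appears at 11.3 kHz.
108.9 kHz mod fs = 11.3 kHz.
11.3 kHz ≤ fs/2 = 12.2 kHz, appears at 11.3 kHz.
53.3 kHz mod fs = 4.5 kHz.
4.5 kHz ≤ fs/2 = 12.2 kHz, appears at 4.5 kHz.
79.5 kHz mod fs = 6.3 kHz.
6.3 kHz ≤ fs/2 = 12.2 kHz, appears at 6.3 kHz.
Distinct values: {4.5 kHz, 5.4 kHz, 6.3 kHz, 11.3 kHz} → 4.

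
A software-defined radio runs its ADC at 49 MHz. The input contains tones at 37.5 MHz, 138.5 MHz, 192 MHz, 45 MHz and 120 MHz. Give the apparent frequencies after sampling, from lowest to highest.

fs/2 = 24.5 MHz.
37.5 MHz > fs/2 = 24.5 MHz, folds to fs − 37.5 MHz = 11.5 MHz.
138.5 MHz mod fs = 40.5 MHz.
40.5 MHz > fs/2 = 24.5 MHz, folds to fs − 40.5 MHz = 8.5 MHz.
192 MHz mod fs = 45 MHz.
45 MHz > fs/2 = 24.5 MHz, folds to fs − 45 MHz = 4 MHz.
45 MHz > fs/2 = 24.5 MHz, folds to fs − 45 MHz = 4 MHz.
120 MHz mod fs = 22 MHz.
22 MHz ≤ fs/2 = 24.5 MHz, appears at 22 MHz.
Distinct values: {4 MHz, 8.5 MHz, 11.5 MHz, 22 MHz}.

4 MHz, 8.5 MHz, 11.5 MHz, 22 MHz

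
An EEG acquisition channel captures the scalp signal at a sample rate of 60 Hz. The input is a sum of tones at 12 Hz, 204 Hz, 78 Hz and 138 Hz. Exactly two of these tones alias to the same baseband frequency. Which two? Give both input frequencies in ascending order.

78 Hz, 138 Hz

fs/2 = 30 Hz.
12 Hz ≤ fs/2 = 30 Hz, passes unchanged.
204 Hz mod fs = 24 Hz.
24 Hz ≤ fs/2 = 30 Hz, appears at 24 Hz.
78 Hz mod fs = 18 Hz.
18 Hz ≤ fs/2 = 30 Hz, appears at 18 Hz.
138 Hz mod fs = 18 Hz.
18 Hz ≤ fs/2 = 30 Hz, appears at 18 Hz.
78 Hz and 138 Hz both map to 18 Hz.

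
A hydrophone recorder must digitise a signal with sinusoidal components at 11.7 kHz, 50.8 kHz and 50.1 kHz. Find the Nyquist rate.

Highest-frequency component: 50.8 kHz.
Nyquist rate = 2 × 50.8 kHz = 101.6 kHz.

101.6 kHz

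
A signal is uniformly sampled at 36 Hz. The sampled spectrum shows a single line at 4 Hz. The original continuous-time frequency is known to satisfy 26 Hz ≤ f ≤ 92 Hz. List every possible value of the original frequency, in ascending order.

32 Hz, 40 Hz, 68 Hz, 76 Hz

Frequencies that alias to 4 Hz are k·fs ± 4 Hz for integer k ≥ 0.
k=0: 4 Hz.
k=1: 32 Hz, 40 Hz.
k=2: 68 Hz, 76 Hz.
k=3: 104 Hz, 112 Hz.
Within [26 Hz, 92 Hz]: 32 Hz, 40 Hz, 68 Hz, 76 Hz.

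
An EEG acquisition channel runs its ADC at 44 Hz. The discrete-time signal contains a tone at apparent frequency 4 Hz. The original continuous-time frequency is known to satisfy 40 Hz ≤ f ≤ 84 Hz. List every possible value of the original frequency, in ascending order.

Frequencies that alias to 4 Hz are k·fs ± 4 Hz for integer k ≥ 0.
k=0: 4 Hz.
k=1: 40 Hz, 48 Hz.
k=2: 84 Hz, 92 Hz.
k=3: 128 Hz, 136 Hz.
Within [40 Hz, 84 Hz]: 40 Hz, 48 Hz, 84 Hz.

40 Hz, 48 Hz, 84 Hz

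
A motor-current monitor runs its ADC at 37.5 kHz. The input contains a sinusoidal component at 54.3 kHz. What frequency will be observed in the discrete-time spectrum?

54.3 kHz mod fs = 16.8 kHz.
16.8 kHz ≤ fs/2 = 18.75 kHz, appears at 16.8 kHz.

16.8 kHz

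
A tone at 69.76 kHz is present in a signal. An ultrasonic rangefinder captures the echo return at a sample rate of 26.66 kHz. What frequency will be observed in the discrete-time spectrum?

10.22 kHz

69.76 kHz mod fs = 16.44 kHz.
16.44 kHz > fs/2 = 13.33 kHz, folds to fs − 16.44 kHz = 10.22 kHz.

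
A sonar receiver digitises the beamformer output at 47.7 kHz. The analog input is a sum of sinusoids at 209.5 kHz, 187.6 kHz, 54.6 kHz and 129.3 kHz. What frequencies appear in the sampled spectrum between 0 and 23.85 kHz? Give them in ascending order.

3.2 kHz, 6.9 kHz, 13.8 kHz, 18.7 kHz

fs/2 = 23.85 kHz.
209.5 kHz mod fs = 18.7 kHz.
18.7 kHz ≤ fs/2 = 23.85 kHz, appears at 18.7 kHz.
187.6 kHz mod fs = 44.5 kHz.
44.5 kHz > fs/2 = 23.85 kHz, folds to fs − 44.5 kHz = 3.2 kHz.
54.6 kHz mod fs = 6.9 kHz.
6.9 kHz ≤ fs/2 = 23.85 kHz, appears at 6.9 kHz.
129.3 kHz mod fs = 33.9 kHz.
33.9 kHz > fs/2 = 23.85 kHz, folds to fs − 33.9 kHz = 13.8 kHz.
Distinct values: {3.2 kHz, 6.9 kHz, 13.8 kHz, 18.7 kHz}.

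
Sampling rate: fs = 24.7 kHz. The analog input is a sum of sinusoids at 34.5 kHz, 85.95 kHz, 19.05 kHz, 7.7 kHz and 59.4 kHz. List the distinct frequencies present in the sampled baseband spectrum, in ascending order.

fs/2 = 12.35 kHz.
34.5 kHz mod fs = 9.8 kHz.
9.8 kHz ≤ fs/2 = 12.35 kHz, appears at 9.8 kHz.
85.95 kHz mod fs = 11.85 kHz.
11.85 kHz ≤ fs/2 = 12.35 kHz, appears at 11.85 kHz.
19.05 kHz > fs/2 = 12.35 kHz, folds to fs − 19.05 kHz = 5.65 kHz.
7.7 kHz ≤ fs/2 = 12.35 kHz, passes unchanged.
59.4 kHz mod fs = 10 kHz.
10 kHz ≤ fs/2 = 12.35 kHz, appears at 10 kHz.
Distinct values: {5.65 kHz, 7.7 kHz, 9.8 kHz, 10 kHz, 11.85 kHz}.

5.65 kHz, 7.7 kHz, 9.8 kHz, 10 kHz, 11.85 kHz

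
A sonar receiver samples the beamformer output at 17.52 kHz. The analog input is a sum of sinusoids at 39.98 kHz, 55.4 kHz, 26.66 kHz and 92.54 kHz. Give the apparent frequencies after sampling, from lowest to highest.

fs/2 = 8.76 kHz.
39.98 kHz mod fs = 4.94 kHz.
4.94 kHz ≤ fs/2 = 8.76 kHz, appears at 4.94 kHz.
55.4 kHz mod fs = 2.84 kHz.
2.84 kHz ≤ fs/2 = 8.76 kHz, appears at 2.84 kHz.
26.66 kHz mod fs = 9.14 kHz.
9.14 kHz > fs/2 = 8.76 kHz, folds to fs − 9.14 kHz = 8.38 kHz.
92.54 kHz mod fs = 4.94 kHz.
4.94 kHz ≤ fs/2 = 8.76 kHz, appears at 4.94 kHz.
Distinct values: {2.84 kHz, 4.94 kHz, 8.38 kHz}.

2.84 kHz, 4.94 kHz, 8.38 kHz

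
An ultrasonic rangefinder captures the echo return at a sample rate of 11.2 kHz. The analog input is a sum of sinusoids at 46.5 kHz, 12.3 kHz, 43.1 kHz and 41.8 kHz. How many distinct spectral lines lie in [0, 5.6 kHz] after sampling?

3

fs/2 = 5.6 kHz.
46.5 kHz mod fs = 1.7 kHz.
1.7 kHz ≤ fs/2 = 5.6 kHz, appears at 1.7 kHz.
12.3 kHz mod fs = 1.1 kHz.
1.1 kHz ≤ fs/2 = 5.6 kHz, appears at 1.1 kHz.
43.1 kHz mod fs = 9.5 kHz.
9.5 kHz > fs/2 = 5.6 kHz, folds to fs − 9.5 kHz = 1.7 kHz.
41.8 kHz mod fs = 8.2 kHz.
8.2 kHz > fs/2 = 5.6 kHz, folds to fs − 8.2 kHz = 3 kHz.
Distinct values: {1.1 kHz, 1.7 kHz, 3 kHz} → 3.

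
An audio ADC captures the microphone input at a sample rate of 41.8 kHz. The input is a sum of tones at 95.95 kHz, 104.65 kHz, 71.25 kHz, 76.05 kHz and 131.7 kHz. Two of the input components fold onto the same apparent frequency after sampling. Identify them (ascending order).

fs/2 = 20.9 kHz.
95.95 kHz mod fs = 12.35 kHz.
12.35 kHz ≤ fs/2 = 20.9 kHz, appears at 12.35 kHz.
104.65 kHz mod fs = 21.05 kHz.
21.05 kHz > fs/2 = 20.9 kHz, folds to fs − 21.05 kHz = 20.75 kHz.
71.25 kHz mod fs = 29.45 kHz.
29.45 kHz > fs/2 = 20.9 kHz, folds to fs − 29.45 kHz = 12.35 kHz.
76.05 kHz mod fs = 34.25 kHz.
34.25 kHz > fs/2 = 20.9 kHz, folds to fs − 34.25 kHz = 7.55 kHz.
131.7 kHz mod fs = 6.3 kHz.
6.3 kHz ≤ fs/2 = 20.9 kHz, appears at 6.3 kHz.
71.25 kHz and 95.95 kHz both map to 12.35 kHz.

71.25 kHz, 95.95 kHz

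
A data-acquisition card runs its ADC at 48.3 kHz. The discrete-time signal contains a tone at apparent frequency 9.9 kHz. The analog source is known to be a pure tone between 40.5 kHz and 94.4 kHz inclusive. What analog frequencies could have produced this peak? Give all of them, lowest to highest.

Frequencies that alias to 9.9 kHz are k·fs ± 9.9 kHz for integer k ≥ 0.
k=0: 9.9 kHz.
k=1: 38.4 kHz, 58.2 kHz.
k=2: 86.7 kHz, 106.5 kHz.
k=3: 135 kHz, 154.8 kHz.
Within [40.5 kHz, 94.4 kHz]: 58.2 kHz, 86.7 kHz.

58.2 kHz, 86.7 kHz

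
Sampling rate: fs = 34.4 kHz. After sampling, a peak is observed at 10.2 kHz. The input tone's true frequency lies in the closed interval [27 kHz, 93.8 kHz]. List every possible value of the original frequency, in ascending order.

44.6 kHz, 58.6 kHz, 79 kHz, 93 kHz

Frequencies that alias to 10.2 kHz are k·fs ± 10.2 kHz for integer k ≥ 0.
k=0: 10.2 kHz.
k=1: 24.2 kHz, 44.6 kHz.
k=2: 58.6 kHz, 79 kHz.
k=3: 93 kHz, 113.4 kHz.
k=4: 127.4 kHz, 147.8 kHz.
Within [27 kHz, 93.8 kHz]: 44.6 kHz, 58.6 kHz, 79 kHz, 93 kHz.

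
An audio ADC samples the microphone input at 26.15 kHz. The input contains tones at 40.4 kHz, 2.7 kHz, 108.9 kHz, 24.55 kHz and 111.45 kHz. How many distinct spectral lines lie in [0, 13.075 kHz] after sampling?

5

fs/2 = 13.075 kHz.
40.4 kHz mod fs = 14.25 kHz.
14.25 kHz > fs/2 = 13.075 kHz, folds to fs − 14.25 kHz = 11.9 kHz.
2.7 kHz ≤ fs/2 = 13.075 kHz, passes unchanged.
108.9 kHz mod fs = 4.3 kHz.
4.3 kHz ≤ fs/2 = 13.075 kHz, appears at 4.3 kHz.
24.55 kHz > fs/2 = 13.075 kHz, folds to fs − 24.55 kHz = 1.6 kHz.
111.45 kHz mod fs = 6.85 kHz.
6.85 kHz ≤ fs/2 = 13.075 kHz, appears at 6.85 kHz.
Distinct values: {1.6 kHz, 2.7 kHz, 4.3 kHz, 6.85 kHz, 11.9 kHz} → 5.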